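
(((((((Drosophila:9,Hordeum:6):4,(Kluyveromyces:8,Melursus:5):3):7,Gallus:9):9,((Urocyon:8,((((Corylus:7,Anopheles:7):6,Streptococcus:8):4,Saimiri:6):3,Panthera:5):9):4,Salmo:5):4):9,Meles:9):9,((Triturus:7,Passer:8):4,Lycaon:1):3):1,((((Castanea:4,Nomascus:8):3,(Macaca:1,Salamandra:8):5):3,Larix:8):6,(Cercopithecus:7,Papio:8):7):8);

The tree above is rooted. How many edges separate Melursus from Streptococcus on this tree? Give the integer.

10

The MRCA of Melursus and Streptococcus is the node subtending ((((Drosophila,Hordeum),(Kluyveromyces,Melursus)),Gallus),((Urocyon,((((Corylus,Anopheles),Streptococcus),Saimiri),Panthera)),Salmo)).
From Melursus up to that node: 4 branches. From Streptococcus up to the same node: 6 branches. Total: 4 + 6 = 10.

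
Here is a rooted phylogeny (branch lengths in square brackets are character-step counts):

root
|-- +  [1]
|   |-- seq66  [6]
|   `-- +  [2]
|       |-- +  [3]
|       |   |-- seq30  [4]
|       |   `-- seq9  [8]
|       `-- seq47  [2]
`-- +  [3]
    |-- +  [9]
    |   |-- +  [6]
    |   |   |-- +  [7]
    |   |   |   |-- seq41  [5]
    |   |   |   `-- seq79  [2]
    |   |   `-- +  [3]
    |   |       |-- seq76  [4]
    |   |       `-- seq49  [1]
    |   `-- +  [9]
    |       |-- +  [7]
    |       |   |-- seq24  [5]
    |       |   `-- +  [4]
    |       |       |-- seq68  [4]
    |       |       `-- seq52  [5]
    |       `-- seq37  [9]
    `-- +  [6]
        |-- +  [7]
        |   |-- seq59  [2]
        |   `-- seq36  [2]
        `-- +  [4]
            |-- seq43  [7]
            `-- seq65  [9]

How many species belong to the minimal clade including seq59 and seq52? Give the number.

The MRCA of seq59 and seq52 is the node subtending ((((seq41,seq79),(seq76,seq49)),((seq24,(seq68,seq52)),seq37)),((seq59,seq36),(seq43,seq65))).
That clade contains 12 terminal taxa: seq24, seq36, seq37, seq41, seq43, seq49, seq52, seq59, seq65, seq68, seq76, seq79.

12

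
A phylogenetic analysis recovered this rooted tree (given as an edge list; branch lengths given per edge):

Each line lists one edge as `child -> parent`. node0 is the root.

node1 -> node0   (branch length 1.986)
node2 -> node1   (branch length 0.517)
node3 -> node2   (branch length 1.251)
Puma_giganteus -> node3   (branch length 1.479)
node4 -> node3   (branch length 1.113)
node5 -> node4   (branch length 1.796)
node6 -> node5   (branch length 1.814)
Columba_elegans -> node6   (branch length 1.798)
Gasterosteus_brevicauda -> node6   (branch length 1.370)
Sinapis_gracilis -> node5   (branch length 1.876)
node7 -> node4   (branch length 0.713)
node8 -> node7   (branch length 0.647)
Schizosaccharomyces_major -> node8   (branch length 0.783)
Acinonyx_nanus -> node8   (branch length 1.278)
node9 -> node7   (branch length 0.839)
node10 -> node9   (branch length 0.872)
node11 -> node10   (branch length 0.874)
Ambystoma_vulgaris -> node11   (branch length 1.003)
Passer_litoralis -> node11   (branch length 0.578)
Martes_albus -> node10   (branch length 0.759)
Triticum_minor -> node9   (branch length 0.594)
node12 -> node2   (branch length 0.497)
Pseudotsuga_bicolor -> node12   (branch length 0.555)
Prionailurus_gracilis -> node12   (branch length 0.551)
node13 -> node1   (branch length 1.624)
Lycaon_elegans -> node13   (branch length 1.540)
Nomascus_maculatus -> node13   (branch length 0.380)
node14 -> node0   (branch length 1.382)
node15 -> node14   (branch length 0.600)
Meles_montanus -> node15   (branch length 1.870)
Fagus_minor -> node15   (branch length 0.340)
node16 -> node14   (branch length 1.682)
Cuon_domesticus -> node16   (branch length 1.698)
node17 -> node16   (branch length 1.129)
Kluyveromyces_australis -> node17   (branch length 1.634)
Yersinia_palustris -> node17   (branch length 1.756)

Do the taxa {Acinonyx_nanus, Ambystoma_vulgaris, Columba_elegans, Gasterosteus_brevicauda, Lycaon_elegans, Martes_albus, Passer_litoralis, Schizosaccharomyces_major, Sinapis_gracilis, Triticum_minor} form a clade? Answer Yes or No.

The MRCA of the listed taxa subtends (((Puma_giganteus,(((Columba_elegans,Gasterosteus_brevicauda),Sinapis_gracilis),((Schizosaccharomyces_major,Acinonyx_nanus),(((Ambystoma_vulgaris,Passer_litoralis),Martes_albus),Triticum_minor)))),(Pseudotsuga_bicolor,Prionailurus_gracilis)),(Lycaon_elegans,Nomascus_maculatus)).
That clade also contains Nomascus_maculatus, Prionailurus_gracilis, Pseudotsuga_bicolor, Puma_giganteus, which are not in the proposed group, so the group is not monophyletic.

No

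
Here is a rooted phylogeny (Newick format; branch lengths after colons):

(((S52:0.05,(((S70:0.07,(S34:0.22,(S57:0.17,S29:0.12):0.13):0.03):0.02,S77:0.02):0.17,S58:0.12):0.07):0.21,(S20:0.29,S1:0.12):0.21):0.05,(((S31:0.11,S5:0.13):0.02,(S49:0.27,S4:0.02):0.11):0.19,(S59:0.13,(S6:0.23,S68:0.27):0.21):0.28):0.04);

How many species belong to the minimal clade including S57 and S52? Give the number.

7

The MRCA of S57 and S52 is the node subtending (S52,(((S70,(S34,(S57,S29))),S77),S58)).
That clade contains 7 terminal taxa: S29, S34, S52, S57, S58, S70, S77.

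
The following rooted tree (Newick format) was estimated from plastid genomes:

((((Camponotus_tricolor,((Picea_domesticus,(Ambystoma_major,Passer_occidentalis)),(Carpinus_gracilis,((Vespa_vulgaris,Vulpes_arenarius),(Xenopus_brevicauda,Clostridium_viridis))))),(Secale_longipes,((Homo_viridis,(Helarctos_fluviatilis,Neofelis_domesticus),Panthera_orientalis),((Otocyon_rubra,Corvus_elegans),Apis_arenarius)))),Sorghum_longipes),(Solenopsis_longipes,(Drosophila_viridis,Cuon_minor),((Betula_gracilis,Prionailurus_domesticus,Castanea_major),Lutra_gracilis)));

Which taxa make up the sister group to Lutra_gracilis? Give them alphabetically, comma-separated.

Betula_gracilis, Castanea_major, Prionailurus_domesticus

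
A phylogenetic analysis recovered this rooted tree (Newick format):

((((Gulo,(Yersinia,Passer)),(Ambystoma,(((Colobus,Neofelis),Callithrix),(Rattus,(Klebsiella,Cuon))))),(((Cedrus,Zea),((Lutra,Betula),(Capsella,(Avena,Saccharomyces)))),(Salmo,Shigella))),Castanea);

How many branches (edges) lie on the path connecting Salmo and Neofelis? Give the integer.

9

The MRCA of Salmo and Neofelis is the node subtending (((Gulo,(Yersinia,Passer)),(Ambystoma,(((Colobus,Neofelis),Callithrix),(Rattus,(Klebsiella,Cuon))))),(((Cedrus,Zea),((Lutra,Betula),(Capsella,(Avena,Saccharomyces)))),(Salmo,Shigella))).
From Salmo up to that node: 3 branches. From Neofelis up to the same node: 6 branches. Total: 3 + 6 = 9.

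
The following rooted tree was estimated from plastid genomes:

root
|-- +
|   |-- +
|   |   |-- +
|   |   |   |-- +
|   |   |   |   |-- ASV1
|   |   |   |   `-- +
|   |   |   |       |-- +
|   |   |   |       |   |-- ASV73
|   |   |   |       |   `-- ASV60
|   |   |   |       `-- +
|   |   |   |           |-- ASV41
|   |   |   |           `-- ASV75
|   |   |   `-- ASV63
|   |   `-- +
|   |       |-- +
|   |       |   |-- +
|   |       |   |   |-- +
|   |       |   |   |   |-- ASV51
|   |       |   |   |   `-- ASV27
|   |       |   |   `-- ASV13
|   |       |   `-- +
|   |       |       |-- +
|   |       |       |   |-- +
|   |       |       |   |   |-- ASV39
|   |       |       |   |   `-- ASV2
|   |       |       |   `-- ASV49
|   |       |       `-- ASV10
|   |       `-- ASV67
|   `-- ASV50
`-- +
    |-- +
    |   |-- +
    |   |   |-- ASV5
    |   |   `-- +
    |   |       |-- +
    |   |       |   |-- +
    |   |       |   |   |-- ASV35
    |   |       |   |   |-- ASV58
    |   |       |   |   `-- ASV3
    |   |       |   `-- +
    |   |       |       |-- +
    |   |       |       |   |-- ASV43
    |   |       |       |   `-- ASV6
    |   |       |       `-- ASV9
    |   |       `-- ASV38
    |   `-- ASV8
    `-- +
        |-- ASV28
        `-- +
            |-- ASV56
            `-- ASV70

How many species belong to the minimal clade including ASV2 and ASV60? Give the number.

14

The MRCA of ASV2 and ASV60 is the node subtending (((ASV1,((ASV73,ASV60),(ASV41,ASV75))),ASV63),((((ASV51,ASV27),ASV13),(((ASV39,ASV2),ASV49),ASV10)),ASV67)).
That clade contains 14 terminal taxa: ASV1, ASV10, ASV13, ASV2, ASV27, ASV39, ASV41, ASV49, ASV51, ASV60, ASV63, ASV67, ASV73, ASV75.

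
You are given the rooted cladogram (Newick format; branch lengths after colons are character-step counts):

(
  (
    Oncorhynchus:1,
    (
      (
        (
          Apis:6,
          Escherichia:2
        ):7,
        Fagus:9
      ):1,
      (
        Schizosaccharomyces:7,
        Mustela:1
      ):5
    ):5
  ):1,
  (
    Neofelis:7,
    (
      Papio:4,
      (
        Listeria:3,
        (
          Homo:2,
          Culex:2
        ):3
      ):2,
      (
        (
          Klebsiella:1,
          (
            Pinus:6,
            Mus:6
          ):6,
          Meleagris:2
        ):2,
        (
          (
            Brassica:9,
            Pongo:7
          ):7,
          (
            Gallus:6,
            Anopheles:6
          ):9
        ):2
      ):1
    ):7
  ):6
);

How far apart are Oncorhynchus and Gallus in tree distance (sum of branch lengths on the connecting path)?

33

The path runs Oncorhynchus → … → MRCA → … → Gallus; the MRCA is the root of the tree.
Branch lengths along that path: 1 + 1 + 6 + 7 + 1 + 2 + 9 + 6 = 33.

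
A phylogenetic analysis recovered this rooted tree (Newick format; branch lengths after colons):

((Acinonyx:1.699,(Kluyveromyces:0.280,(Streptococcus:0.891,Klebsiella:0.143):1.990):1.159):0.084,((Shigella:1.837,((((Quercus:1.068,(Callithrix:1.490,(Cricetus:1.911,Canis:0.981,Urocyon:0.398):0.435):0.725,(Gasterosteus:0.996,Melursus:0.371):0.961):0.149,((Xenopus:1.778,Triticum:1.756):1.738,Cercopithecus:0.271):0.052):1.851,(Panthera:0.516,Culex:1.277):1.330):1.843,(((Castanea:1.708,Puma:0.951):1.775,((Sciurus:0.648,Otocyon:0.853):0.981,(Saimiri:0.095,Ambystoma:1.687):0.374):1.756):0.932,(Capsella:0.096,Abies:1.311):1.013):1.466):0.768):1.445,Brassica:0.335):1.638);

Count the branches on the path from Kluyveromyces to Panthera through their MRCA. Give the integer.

9

The MRCA of Kluyveromyces and Panthera is the root of the tree.
From Kluyveromyces up to that node: 3 branches. From Panthera up to the same node: 6 branches. Total: 3 + 6 = 9.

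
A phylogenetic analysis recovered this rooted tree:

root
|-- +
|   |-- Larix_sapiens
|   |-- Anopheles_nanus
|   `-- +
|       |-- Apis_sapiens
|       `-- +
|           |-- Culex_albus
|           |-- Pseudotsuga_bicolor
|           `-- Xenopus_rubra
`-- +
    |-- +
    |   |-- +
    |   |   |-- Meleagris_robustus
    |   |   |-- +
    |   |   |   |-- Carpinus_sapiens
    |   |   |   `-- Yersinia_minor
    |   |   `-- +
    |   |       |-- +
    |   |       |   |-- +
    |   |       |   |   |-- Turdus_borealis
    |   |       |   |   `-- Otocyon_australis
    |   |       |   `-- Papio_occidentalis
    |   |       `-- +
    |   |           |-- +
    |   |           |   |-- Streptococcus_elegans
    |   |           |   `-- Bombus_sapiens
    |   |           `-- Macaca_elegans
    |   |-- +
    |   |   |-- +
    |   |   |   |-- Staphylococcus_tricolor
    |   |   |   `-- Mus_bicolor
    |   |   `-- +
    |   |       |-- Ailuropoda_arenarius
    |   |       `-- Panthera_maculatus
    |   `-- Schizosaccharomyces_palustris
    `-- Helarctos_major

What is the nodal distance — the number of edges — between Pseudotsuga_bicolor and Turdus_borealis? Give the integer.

The MRCA of Pseudotsuga_bicolor and Turdus_borealis is the root of the tree.
From Pseudotsuga_bicolor up to that node: 4 branches. From Turdus_borealis up to the same node: 7 branches. Total: 4 + 7 = 11.

11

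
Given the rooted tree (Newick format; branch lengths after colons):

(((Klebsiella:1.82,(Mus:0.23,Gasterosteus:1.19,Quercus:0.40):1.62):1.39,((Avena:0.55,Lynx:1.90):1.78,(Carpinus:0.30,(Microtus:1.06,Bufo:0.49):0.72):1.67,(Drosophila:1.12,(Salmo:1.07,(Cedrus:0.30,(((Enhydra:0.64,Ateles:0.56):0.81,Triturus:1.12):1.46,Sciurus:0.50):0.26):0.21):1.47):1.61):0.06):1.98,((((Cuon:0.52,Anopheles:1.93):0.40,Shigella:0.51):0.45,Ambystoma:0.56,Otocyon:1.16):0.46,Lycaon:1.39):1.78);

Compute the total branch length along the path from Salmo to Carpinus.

6.12

The path runs Salmo → … → MRCA → … → Carpinus; the MRCA is the node subtending ((Avena,Lynx),(Carpinus,(Microtus,Bufo)),(Drosophila,(Salmo,(Cedrus,(((Enhydra,Ateles),Triturus),Sciurus))))).
Branch lengths along that path: 1.07 + 1.47 + 1.61 + 1.67 + 0.30 = 6.12.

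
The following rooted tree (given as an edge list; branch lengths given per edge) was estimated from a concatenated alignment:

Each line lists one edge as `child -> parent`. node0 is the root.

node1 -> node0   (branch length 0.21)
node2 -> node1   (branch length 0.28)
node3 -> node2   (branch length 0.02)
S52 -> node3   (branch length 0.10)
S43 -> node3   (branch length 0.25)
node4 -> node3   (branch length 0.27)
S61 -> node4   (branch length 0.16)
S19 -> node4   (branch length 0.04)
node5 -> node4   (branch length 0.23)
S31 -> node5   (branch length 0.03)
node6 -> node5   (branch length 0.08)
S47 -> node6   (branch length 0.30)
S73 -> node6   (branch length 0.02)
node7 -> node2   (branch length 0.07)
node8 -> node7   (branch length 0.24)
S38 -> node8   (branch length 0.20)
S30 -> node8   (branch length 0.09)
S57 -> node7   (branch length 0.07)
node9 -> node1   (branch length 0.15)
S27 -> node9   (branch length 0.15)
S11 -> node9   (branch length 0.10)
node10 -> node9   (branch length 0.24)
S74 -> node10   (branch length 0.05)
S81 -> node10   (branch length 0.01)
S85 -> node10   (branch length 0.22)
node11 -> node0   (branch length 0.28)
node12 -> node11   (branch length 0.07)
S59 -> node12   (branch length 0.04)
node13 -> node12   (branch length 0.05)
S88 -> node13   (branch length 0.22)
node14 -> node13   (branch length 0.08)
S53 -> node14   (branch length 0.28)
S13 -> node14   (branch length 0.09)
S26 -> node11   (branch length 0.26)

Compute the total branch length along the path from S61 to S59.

The path runs S61 → … → MRCA → … → S59; the MRCA is the root of the tree.
Branch lengths along that path: 0.16 + 0.27 + 0.02 + 0.28 + 0.21 + 0.28 + 0.07 + 0.04 = 1.33.

1.33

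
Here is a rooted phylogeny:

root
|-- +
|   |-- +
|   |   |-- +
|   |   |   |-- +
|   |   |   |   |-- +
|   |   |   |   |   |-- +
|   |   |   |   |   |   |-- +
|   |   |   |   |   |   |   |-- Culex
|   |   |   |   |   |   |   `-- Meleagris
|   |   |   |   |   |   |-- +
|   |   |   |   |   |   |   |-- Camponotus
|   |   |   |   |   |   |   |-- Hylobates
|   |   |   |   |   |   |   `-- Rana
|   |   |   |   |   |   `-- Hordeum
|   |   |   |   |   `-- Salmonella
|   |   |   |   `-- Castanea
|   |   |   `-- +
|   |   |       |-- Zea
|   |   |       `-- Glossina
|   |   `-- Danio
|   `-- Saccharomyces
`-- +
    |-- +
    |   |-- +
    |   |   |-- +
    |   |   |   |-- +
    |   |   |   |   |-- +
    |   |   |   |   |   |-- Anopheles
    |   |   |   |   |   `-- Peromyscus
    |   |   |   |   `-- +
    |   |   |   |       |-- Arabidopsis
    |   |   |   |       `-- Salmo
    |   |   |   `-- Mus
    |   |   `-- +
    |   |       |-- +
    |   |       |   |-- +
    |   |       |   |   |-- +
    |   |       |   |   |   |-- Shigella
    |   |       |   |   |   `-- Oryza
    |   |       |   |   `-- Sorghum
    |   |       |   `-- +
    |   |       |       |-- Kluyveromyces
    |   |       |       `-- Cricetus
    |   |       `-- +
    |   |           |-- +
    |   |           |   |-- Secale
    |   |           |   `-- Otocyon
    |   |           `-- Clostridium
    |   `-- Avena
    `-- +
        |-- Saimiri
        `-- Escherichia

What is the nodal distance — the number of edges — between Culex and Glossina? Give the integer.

The MRCA of Culex and Glossina is the node subtending (((((Culex,Meleagris),(Camponotus,Hylobates,Rana),Hordeum),Salmonella),Castanea),(Zea,Glossina)).
From Culex up to that node: 5 branches. From Glossina up to the same node: 2 branches. Total: 5 + 2 = 7.

7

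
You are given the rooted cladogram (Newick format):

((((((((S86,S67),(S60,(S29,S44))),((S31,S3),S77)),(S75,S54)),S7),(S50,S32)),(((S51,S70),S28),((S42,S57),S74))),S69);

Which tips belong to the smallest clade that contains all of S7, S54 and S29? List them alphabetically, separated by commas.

Tracing S7: it sits inside (((((S86,S67),(S60,(S29,S44))),((S31,S3),S77)),(S75,S54)),S7).
Tracing S54: it sits inside (S75,S54).
Tracing S29: it sits inside (S29,S44).
The smallest clade enclosing all 3 is (((((S86,S67),(S60,(S29,S44))),((S31,S3),S77)),(S75,S54)),S7); the answer is its 11 terminal taxa in alphabetical order.

S29, S3, S31, S44, S54, S60, S67, S7, S75, S77, S86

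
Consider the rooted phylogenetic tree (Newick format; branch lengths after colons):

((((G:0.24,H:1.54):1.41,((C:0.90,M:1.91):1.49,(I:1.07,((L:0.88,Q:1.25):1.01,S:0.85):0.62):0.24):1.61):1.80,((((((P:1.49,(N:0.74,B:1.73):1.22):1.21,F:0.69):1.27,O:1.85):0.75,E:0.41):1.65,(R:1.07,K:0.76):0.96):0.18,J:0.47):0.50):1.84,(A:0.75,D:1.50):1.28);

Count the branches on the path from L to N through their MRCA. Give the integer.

14

The MRCA of L and N is the node subtending (((G,H),((C,M),(I,((L,Q),S)))),((((((P,(N,B)),F),O),E),(R,K)),J)).
From L up to that node: 6 branches. From N up to the same node: 8 branches. Total: 6 + 8 = 14.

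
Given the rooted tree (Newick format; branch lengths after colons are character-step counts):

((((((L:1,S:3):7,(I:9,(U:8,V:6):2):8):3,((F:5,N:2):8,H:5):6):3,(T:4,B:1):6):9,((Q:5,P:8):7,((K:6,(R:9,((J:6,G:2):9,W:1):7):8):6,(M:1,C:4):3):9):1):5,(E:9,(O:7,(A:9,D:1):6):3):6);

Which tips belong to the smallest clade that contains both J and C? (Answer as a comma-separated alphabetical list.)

Tracing J: it sits inside (J,G).
Tracing C: it sits inside (M,C).
The smallest clade enclosing both is ((K,(R,((J,G),W))),(M,C)); the answer is its 7 terminal taxa in alphabetical order.

C, G, J, K, M, R, W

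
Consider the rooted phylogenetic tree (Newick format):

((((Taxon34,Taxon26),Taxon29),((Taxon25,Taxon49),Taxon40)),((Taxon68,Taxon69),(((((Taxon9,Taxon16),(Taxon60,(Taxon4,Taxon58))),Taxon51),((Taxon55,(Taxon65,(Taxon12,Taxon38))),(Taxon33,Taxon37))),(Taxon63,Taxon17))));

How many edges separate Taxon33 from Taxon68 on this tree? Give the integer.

The MRCA of Taxon33 and Taxon68 is the node subtending ((Taxon68,Taxon69),(((((Taxon9,Taxon16),(Taxon60,(Taxon4,Taxon58))),Taxon51),((Taxon55,(Taxon65,(Taxon12,Taxon38))),(Taxon33,Taxon37))),(Taxon63,Taxon17))).
From Taxon33 up to that node: 5 branches. From Taxon68 up to the same node: 2 branches. Total: 5 + 2 = 7.

7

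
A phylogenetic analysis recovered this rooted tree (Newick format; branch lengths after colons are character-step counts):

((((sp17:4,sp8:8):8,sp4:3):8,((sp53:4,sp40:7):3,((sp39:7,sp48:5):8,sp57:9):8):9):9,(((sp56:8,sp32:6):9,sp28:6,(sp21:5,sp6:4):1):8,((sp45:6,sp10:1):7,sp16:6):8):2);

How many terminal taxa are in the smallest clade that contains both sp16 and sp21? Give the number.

The MRCA of sp16 and sp21 is the node subtending (((sp56,sp32),sp28,(sp21,sp6)),((sp45,sp10),sp16)).
That clade contains 8 terminal taxa: sp10, sp16, sp21, sp28, sp32, sp45, sp56, sp6.

8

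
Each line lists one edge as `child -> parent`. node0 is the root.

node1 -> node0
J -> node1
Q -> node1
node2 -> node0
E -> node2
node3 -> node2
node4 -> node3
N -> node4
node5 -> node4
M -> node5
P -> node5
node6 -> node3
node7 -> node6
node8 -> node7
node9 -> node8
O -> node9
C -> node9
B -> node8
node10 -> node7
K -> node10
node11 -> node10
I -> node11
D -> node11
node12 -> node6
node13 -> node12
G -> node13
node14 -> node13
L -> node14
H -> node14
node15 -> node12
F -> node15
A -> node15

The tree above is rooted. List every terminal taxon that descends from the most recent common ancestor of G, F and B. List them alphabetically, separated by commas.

A, B, C, D, F, G, H, I, K, L, O

Tracing G: it sits inside (G,(L,H)).
Tracing F: it sits inside (F,A).
Tracing B: it sits inside ((O,C),B).
The smallest clade enclosing all 3 is ((((O,C),B),(K,(I,D))),((G,(L,H)),(F,A))); the answer is its 11 terminal taxa in alphabetical order.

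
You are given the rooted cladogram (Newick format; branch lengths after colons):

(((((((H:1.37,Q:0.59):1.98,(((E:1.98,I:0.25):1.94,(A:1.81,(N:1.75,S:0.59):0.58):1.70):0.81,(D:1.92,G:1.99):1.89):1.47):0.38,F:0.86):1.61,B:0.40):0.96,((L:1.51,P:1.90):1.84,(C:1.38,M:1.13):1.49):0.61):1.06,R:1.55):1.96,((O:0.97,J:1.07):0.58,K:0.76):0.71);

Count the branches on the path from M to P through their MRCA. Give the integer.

The MRCA of M and P is the node subtending ((L,P),(C,M)).
From M up to that node: 2 branches. From P up to the same node: 2 branches. Total: 2 + 2 = 4.

4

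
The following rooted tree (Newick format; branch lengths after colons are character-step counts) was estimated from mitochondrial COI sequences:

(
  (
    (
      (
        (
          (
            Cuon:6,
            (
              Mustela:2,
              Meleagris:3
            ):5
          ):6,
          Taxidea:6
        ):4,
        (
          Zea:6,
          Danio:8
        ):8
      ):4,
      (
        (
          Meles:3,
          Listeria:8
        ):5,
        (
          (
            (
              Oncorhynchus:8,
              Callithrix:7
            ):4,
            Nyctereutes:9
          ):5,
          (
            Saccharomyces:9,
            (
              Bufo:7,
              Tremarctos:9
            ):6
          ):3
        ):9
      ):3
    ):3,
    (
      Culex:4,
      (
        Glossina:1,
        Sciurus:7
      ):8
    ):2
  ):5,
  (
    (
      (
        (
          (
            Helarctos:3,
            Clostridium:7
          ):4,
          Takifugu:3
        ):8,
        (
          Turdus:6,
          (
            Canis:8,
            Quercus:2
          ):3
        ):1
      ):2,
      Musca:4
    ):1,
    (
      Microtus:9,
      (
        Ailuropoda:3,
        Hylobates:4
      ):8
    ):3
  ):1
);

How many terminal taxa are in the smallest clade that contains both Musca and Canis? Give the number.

7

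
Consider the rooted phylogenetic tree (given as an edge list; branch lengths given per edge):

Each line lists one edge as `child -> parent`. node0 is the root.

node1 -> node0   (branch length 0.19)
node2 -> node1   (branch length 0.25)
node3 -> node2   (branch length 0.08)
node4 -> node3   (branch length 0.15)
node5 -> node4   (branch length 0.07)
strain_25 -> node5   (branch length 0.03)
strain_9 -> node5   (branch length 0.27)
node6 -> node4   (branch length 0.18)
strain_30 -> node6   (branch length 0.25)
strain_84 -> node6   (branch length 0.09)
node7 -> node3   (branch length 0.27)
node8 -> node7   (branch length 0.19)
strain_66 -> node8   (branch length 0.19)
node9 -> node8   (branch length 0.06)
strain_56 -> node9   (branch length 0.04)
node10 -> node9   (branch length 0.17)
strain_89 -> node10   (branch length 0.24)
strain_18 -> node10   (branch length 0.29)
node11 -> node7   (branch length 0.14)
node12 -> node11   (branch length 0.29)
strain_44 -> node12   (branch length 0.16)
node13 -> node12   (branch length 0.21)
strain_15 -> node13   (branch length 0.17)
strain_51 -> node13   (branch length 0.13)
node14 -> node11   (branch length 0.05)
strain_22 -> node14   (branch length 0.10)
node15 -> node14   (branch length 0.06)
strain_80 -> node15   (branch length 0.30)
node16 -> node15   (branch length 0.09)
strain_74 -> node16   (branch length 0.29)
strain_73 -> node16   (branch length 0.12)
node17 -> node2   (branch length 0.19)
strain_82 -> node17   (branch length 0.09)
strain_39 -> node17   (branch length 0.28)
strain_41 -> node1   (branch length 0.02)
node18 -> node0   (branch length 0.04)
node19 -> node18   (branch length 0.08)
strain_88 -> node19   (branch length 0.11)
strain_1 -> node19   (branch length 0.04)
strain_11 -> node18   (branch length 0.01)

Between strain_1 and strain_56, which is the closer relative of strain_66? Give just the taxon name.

strain_56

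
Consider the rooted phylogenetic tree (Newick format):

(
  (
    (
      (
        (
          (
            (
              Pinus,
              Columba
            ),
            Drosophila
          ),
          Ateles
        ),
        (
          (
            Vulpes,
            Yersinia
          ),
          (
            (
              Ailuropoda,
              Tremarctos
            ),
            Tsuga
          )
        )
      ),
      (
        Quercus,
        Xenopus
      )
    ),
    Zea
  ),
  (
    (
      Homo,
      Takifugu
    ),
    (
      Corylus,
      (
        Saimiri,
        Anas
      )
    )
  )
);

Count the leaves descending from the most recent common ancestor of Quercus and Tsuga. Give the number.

The MRCA of Quercus and Tsuga is the node subtending (((((Pinus,Columba),Drosophila),Ateles),((Vulpes,Yersinia),((Ailuropoda,Tremarctos),Tsuga))),(Quercus,Xenopus)).
That clade contains 11 terminal taxa: Ailuropoda, Ateles, Columba, Drosophila, Pinus, Quercus, Tremarctos, Tsuga, Vulpes, Xenopus, Yersinia.

11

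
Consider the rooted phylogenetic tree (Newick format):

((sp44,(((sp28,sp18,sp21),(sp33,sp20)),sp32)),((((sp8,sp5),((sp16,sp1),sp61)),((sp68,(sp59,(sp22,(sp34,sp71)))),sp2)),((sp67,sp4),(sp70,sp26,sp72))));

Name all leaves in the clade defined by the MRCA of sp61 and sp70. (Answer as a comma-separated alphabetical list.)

sp1, sp16, sp2, sp22, sp26, sp34, sp4, sp5, sp59, sp61, sp67, sp68, sp70, sp71, sp72, sp8

Tracing sp61: it sits inside ((sp16,sp1),sp61).
Tracing sp70: it sits inside (sp70,sp26,sp72).
The smallest clade enclosing both is ((((sp8,sp5),((sp16,sp1),sp61)),((sp68,(sp59,(sp22,(sp34,sp71)))),sp2)),((sp67,sp4),(sp70,sp26,sp72))); the answer is its 16 terminal taxa in alphabetical order.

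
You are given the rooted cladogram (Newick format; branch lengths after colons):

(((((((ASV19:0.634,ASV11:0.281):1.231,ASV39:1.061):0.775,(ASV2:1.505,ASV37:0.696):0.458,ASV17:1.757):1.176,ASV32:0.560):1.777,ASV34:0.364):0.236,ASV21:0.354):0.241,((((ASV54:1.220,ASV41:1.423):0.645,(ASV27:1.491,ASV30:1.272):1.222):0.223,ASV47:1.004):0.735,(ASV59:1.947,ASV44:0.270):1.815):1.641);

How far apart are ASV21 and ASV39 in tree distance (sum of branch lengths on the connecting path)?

5.379

The path runs ASV21 → … → MRCA → … → ASV39; the MRCA is the node subtending ((((((ASV19,ASV11),ASV39),(ASV2,ASV37),ASV17),ASV32),ASV34),ASV21).
Branch lengths along that path: 0.354 + 0.236 + 1.777 + 1.176 + 0.775 + 1.061 = 5.379.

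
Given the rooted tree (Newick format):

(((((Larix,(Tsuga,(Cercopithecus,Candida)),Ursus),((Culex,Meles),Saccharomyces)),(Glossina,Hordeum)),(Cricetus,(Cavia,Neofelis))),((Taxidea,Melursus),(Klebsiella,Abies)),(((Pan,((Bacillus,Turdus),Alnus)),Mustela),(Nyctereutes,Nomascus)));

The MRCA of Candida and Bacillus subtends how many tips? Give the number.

The MRCA of Candida and Bacillus is the root, so the clade is the entire tree.
That clade contains 24 terminal taxa: Abies, Alnus, Bacillus, Candida, Cavia, Cercopithecus, Cricetus, Culex, Glossina, Hordeum, Klebsiella, Larix, Meles, Melursus, Mustela, Neofelis, Nomascus, Nyctereutes, Pan, Saccharomyces, Taxidea, Tsuga, Turdus, Ursus.

24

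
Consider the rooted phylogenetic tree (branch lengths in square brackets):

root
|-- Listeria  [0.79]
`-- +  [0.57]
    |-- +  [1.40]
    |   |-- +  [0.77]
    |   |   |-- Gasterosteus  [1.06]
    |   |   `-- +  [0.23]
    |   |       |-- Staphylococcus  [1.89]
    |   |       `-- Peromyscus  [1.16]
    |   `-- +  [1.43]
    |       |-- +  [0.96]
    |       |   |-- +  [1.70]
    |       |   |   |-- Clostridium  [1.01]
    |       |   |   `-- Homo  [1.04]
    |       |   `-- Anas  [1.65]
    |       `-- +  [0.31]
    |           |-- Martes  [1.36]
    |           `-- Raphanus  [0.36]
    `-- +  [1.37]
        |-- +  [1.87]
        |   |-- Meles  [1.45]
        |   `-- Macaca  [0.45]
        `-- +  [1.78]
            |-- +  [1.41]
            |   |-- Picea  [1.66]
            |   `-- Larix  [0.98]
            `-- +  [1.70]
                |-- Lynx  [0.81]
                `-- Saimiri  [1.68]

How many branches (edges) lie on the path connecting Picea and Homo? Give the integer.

9

The MRCA of Picea and Homo is the node subtending (((Gasterosteus,(Staphylococcus,Peromyscus)),(((Clostridium,Homo),Anas),(Martes,Raphanus))),((Meles,Macaca),((Picea,Larix),(Lynx,Saimiri)))).
From Picea up to that node: 4 branches. From Homo up to the same node: 5 branches. Total: 4 + 5 = 9.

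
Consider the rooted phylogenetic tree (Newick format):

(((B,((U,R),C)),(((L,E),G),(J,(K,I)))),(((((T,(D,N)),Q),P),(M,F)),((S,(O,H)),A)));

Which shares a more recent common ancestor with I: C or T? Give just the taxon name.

C

The MRCA of I and C subtends ((B,((U,R),C)),(((L,E),G),(J,(K,I)))) (10 taxa).
The MRCA of I and T is the root, subtending the entire tree (21 taxa).
The first is nested inside the second, so I shares a more recent common ancestor with C.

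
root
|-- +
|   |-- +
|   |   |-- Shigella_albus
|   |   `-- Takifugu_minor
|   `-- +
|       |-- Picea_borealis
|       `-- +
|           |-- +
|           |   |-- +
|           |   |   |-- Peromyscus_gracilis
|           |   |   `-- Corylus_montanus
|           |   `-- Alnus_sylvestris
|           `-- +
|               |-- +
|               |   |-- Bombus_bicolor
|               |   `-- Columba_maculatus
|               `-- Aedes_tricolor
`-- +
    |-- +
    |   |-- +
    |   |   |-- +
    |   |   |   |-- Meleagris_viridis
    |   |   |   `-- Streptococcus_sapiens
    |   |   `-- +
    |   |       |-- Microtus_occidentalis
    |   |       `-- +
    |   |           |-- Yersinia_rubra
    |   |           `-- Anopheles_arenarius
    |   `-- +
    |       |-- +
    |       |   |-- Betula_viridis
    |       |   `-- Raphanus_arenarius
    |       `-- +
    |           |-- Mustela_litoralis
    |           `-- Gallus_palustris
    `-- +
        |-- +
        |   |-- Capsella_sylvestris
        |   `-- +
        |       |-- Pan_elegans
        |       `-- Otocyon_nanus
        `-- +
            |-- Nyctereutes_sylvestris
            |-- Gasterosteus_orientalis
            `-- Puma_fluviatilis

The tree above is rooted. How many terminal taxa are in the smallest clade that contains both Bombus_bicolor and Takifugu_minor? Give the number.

The MRCA of Bombus_bicolor and Takifugu_minor is the node subtending ((Shigella_albus,Takifugu_minor),(Picea_borealis,(((Peromyscus_gracilis,Corylus_montanus),Alnus_sylvestris),((Bombus_bicolor,Columba_maculatus),Aedes_tricolor)))).
That clade contains 9 terminal taxa: Aedes_tricolor, Alnus_sylvestris, Bombus_bicolor, Columba_maculatus, Corylus_montanus, Peromyscus_gracilis, Picea_borealis, Shigella_albus, Takifugu_minor.

9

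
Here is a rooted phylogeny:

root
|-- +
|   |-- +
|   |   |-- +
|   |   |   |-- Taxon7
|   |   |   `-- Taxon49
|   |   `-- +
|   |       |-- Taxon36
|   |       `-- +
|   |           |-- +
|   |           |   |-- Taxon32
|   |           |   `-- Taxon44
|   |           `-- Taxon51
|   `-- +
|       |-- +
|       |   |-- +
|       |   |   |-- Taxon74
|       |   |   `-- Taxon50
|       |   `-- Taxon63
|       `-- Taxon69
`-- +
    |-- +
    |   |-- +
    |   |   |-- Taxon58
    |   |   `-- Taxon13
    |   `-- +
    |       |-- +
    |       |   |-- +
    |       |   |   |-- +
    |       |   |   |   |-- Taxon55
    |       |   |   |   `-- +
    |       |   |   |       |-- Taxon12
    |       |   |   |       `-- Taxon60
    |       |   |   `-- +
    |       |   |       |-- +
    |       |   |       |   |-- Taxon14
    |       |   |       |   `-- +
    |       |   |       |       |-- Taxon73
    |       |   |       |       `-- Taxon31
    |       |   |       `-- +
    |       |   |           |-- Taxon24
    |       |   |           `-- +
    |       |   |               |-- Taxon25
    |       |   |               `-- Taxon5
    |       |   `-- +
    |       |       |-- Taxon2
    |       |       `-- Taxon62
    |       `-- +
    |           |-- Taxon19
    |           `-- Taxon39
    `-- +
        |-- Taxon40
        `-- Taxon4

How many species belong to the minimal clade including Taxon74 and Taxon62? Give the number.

27

The MRCA of Taxon74 and Taxon62 is the root, so the clade is the entire tree.
That clade contains 27 terminal taxa: Taxon12, Taxon13, Taxon14, Taxon19, Taxon2, Taxon24, Taxon25, Taxon31, Taxon32, Taxon36, Taxon39, Taxon4, Taxon40, Taxon44, Taxon49, Taxon5, Taxon50, Taxon51, Taxon55, Taxon58, Taxon60, Taxon62, Taxon63, Taxon69, Taxon7, Taxon73, Taxon74.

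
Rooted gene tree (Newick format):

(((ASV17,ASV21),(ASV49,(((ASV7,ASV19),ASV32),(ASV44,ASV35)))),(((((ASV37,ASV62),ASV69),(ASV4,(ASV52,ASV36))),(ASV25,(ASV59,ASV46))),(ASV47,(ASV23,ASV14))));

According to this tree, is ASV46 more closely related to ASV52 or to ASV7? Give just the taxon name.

The MRCA of ASV46 and ASV52 subtends ((((ASV37,ASV62),ASV69),(ASV4,(ASV52,ASV36))),(ASV25,(ASV59,ASV46))) (9 taxa).
The MRCA of ASV46 and ASV7 is the root, subtending the entire tree (20 taxa).
The first is nested inside the second, so ASV46 shares a more recent common ancestor with ASV52.

ASV52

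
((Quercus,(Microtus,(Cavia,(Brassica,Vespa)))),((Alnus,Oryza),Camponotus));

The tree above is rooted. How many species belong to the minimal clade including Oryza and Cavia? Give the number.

8

The MRCA of Oryza and Cavia is the root, so the clade is the entire tree.
That clade contains 8 terminal taxa: Alnus, Brassica, Camponotus, Cavia, Microtus, Oryza, Quercus, Vespa.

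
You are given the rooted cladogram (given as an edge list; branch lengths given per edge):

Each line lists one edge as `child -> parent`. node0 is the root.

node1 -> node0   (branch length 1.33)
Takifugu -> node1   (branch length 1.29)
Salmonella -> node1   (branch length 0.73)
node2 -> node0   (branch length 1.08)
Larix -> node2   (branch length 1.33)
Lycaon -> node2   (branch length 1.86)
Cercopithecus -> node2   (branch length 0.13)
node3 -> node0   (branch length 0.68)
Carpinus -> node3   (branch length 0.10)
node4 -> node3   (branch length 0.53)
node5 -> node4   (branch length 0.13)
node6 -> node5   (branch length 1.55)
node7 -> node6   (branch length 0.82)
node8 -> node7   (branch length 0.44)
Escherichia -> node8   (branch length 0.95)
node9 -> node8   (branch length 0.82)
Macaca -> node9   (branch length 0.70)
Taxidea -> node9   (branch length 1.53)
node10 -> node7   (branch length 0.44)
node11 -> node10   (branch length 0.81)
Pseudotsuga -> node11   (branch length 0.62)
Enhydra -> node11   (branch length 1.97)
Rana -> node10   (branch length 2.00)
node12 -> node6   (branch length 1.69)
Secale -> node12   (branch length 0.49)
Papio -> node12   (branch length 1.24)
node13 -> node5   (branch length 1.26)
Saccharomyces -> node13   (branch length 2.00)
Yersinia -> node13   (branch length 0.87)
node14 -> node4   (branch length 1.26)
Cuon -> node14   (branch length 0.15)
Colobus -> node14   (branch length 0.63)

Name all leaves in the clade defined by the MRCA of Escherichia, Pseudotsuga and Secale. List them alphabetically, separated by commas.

Enhydra, Escherichia, Macaca, Papio, Pseudotsuga, Rana, Secale, Taxidea

Tracing Escherichia: it sits inside (Escherichia,(Macaca,Taxidea)).
Tracing Pseudotsuga: it sits inside (Pseudotsuga,Enhydra).
Tracing Secale: it sits inside (Secale,Papio).
The smallest clade enclosing all 3 is (((Escherichia,(Macaca,Taxidea)),((Pseudotsuga,Enhydra),Rana)),(Secale,Papio)); the answer is its 8 terminal taxa in alphabetical order.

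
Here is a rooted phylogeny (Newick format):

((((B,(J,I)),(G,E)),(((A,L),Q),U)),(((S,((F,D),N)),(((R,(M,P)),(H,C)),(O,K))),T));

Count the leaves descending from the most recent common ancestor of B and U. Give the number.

The MRCA of B and U is the node subtending (((B,(J,I)),(G,E)),(((A,L),Q),U)).
That clade contains 9 terminal taxa: A, B, E, G, I, J, L, Q, U.

9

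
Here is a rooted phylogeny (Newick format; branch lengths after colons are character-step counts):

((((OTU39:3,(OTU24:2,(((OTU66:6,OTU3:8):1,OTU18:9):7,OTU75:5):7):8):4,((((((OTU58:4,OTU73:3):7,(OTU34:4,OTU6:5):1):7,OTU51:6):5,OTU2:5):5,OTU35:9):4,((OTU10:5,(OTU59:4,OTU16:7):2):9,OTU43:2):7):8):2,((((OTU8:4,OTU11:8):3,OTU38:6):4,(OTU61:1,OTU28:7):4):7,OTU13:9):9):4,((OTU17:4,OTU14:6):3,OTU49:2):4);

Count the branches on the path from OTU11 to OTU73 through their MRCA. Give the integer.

13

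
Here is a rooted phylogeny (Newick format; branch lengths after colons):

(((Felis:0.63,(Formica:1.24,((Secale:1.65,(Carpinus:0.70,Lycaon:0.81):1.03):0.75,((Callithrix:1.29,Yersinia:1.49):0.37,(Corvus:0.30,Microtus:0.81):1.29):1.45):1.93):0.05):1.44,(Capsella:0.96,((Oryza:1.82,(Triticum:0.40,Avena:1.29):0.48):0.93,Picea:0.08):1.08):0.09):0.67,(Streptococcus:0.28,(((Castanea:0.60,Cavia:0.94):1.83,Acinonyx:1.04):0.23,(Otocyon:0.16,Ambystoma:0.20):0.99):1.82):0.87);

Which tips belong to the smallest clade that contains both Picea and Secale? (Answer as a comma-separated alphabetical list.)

Avena, Callithrix, Capsella, Carpinus, Corvus, Felis, Formica, Lycaon, Microtus, Oryza, Picea, Secale, Triticum, Yersinia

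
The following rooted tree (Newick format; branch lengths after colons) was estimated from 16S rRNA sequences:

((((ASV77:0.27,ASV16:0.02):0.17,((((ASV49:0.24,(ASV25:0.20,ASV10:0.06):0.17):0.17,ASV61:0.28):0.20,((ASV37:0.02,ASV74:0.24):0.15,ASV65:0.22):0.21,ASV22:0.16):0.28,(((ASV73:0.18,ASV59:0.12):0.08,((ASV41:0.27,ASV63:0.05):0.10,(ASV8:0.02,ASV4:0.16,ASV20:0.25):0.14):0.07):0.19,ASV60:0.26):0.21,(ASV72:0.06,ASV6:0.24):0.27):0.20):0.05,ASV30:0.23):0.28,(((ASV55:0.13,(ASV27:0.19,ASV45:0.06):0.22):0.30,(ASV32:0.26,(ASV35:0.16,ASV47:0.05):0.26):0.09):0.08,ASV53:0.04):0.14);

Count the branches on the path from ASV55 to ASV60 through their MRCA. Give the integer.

9

The MRCA of ASV55 and ASV60 is the root of the tree.
From ASV55 up to that node: 4 branches. From ASV60 up to the same node: 5 branches. Total: 4 + 5 = 9.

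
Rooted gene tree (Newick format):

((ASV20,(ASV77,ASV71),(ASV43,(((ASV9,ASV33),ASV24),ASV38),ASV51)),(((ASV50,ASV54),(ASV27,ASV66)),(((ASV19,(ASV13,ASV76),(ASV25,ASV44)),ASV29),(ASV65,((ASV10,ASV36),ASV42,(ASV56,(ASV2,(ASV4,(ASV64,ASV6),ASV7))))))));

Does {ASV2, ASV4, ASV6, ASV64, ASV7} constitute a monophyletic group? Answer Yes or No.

Yes

The most recent common ancestor of these taxa subtends (ASV2,(ASV4,(ASV64,ASV6),ASV7)).
That clade has exactly 5 tips — every listed taxon and nothing else — so the group is monophyletic.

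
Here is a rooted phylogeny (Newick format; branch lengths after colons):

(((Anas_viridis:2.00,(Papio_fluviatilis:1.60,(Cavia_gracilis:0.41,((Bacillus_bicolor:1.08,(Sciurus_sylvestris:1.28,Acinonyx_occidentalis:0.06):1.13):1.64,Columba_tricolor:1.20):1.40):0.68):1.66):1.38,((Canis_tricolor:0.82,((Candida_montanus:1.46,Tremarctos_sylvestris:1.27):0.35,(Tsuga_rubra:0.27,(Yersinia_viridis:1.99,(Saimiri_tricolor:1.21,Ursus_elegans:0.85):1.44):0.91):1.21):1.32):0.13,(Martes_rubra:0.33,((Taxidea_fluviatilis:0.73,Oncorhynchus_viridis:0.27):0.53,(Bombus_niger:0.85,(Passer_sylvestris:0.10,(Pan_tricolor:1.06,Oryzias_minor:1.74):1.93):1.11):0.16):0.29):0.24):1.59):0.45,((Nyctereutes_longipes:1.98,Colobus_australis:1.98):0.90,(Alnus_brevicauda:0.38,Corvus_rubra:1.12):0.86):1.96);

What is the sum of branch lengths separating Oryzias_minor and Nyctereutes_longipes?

12.35

The path runs Oryzias_minor → … → MRCA → … → Nyctereutes_longipes; the MRCA is the root of the tree.
Branch lengths along that path: 1.74 + 1.93 + 1.11 + 0.16 + 0.29 + 0.24 + 1.59 + 0.45 + 1.96 + 0.90 + 1.98 = 12.35.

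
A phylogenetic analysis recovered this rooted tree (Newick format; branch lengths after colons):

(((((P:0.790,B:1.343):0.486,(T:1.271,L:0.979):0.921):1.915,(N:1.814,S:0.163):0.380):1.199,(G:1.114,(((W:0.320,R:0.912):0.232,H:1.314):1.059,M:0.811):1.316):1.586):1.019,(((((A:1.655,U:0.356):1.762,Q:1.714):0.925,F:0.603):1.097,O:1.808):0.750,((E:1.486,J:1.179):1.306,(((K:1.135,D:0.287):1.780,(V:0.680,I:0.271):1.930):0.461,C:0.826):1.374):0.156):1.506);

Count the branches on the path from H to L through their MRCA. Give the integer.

The MRCA of H and L is the node subtending ((((P,B),(T,L)),(N,S)),(G,(((W,R),H),M))).
From H up to that node: 4 branches. From L up to the same node: 4 branches. Total: 4 + 4 = 8.

8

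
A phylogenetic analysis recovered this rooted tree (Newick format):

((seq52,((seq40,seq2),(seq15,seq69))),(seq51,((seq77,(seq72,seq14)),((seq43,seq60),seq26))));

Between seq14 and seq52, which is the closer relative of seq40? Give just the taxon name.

seq52

The MRCA of seq40 and seq52 subtends (seq52,((seq40,seq2),(seq15,seq69))) (5 taxa).
The MRCA of seq40 and seq14 is the root, subtending the entire tree (12 taxa).
The first is nested inside the second, so seq40 shares a more recent common ancestor with seq52.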